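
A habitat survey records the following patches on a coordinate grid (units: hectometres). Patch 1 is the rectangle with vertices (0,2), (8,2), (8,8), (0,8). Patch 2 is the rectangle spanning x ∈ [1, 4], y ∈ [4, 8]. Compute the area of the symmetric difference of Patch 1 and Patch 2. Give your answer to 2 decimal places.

36.00

|Patch 1∩Patch 2|: x∈[1,4], y∈[4,8] → 3·4 = 12.
|Patch 1 △ Patch 2| = |Patch 1| + |Patch 2| − 2·|Patch 1∩Patch 2| = 48 + 12 − 24 = 36.00.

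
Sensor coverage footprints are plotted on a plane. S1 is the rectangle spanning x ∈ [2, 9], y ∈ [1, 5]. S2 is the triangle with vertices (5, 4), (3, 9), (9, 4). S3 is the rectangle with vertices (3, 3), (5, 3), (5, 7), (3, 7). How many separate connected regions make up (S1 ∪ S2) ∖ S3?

(S1 ∪ S2) ∖ S3 is a single connected region.

1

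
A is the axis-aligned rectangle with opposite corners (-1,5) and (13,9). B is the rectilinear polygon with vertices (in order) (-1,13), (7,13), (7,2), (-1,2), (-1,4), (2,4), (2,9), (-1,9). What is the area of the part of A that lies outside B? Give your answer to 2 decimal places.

36.00

|A| = 56, |A∩B| = 20.
|A ∖ B| = |A| − |A∩B| = 56 − 20 = 36.00.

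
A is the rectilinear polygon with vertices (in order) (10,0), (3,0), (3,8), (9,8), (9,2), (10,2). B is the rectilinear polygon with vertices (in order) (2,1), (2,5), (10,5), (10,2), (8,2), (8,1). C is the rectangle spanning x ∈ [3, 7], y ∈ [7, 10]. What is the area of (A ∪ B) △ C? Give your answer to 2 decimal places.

61.00

|A ∪ B| = 57.
|(A ∪ B) ∩ C| = 4.
|(A ∪ B) △ C| = 57 + 12 − 8 = 61.00.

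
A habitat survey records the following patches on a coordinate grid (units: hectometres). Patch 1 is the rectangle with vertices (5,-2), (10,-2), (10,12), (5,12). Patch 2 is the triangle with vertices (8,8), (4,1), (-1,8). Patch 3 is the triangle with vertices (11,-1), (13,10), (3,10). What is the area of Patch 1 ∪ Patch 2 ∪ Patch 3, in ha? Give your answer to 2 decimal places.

117.48

By inclusion–exclusion:
Individual areas: |Patch 1| = 70, |Patch 2| = 31.5, |Patch 3| = 55.
|Patch 1∩Patch 2| = 7.875.
|Patch 1∩Patch 3| = 30.9375.
|Patch 2∩Patch 3| = 4.8395.
|Patch 1∩Patch 2∩Patch 3| = 4.635.
|Patch 1 ∪ Patch 2 ∪ Patch 3| = 156.5 − 43.652 + 4.635 = 117.48.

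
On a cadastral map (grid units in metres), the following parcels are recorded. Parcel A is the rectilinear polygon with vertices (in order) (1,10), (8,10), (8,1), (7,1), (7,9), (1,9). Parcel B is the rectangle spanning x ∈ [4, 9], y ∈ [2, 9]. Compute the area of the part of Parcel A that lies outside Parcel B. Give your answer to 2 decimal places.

|Parcel A| = 15, |Parcel A∩Parcel B| = 7.
|Parcel A ∖ Parcel B| = |Parcel A| − |Parcel A∩Parcel B| = 15 − 7 = 8.00.

8.00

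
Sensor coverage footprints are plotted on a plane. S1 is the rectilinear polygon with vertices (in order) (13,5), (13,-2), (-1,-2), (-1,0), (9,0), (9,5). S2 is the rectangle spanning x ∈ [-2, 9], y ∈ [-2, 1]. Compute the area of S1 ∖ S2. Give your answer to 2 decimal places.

|S1| = 48, |S1∩S2| = 20.
|S1 ∖ S2| = |S1| − |S1∩S2| = 48 − 20 = 28.00.

28.00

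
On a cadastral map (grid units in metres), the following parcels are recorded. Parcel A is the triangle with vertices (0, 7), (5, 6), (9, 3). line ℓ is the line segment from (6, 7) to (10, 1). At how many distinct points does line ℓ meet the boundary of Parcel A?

2

The segment meets the boundary at (8.526,3.211), (8.333,3.5).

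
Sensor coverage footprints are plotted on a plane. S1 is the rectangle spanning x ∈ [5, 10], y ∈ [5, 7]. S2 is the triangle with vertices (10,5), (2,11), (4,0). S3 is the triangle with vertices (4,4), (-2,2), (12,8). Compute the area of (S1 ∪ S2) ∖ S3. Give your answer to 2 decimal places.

38.16

|S1 ∪ S2| = 40.6667.
|(S1 ∪ S2) ∩ S3| = 2.5101.
|(S1 ∪ S2) ∖ S3| = 40.6667 − 2.5101 = 38.16.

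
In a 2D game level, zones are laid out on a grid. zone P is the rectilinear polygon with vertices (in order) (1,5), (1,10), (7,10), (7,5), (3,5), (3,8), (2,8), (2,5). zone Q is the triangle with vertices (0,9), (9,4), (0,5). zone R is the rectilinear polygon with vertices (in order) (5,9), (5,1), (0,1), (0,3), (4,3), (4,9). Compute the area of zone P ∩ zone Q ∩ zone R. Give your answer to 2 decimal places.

1.50

The intersection is the polygon with vertices (4,5), (4,6.778), (5,6.222), (5,5).
By the shoelace formula its area is 1.50.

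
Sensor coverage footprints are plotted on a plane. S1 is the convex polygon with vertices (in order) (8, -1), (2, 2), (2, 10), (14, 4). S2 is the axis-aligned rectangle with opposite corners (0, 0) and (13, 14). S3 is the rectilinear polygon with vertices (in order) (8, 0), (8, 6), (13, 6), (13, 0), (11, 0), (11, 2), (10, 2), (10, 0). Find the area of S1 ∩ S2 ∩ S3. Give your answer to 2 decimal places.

20.82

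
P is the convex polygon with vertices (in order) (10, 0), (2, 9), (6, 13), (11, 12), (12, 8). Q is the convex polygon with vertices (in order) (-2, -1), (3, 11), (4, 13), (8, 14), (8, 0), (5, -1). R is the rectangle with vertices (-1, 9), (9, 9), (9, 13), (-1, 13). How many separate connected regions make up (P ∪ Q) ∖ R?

(P ∪ Q) ∖ R splits into 2 disjoint pieces (area 110.8273, area 2).

2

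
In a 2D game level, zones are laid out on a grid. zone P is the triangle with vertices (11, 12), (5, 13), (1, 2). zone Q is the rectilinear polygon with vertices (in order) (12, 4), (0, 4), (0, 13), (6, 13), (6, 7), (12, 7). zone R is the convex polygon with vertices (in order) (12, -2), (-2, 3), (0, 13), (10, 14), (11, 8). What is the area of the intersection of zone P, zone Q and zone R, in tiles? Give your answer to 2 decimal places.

The intersection is the polygon with vertices (6,7), (3,4), (1.727,4), (5,13), (6,12.833).
By the shoelace formula its area is 19.14.

19.14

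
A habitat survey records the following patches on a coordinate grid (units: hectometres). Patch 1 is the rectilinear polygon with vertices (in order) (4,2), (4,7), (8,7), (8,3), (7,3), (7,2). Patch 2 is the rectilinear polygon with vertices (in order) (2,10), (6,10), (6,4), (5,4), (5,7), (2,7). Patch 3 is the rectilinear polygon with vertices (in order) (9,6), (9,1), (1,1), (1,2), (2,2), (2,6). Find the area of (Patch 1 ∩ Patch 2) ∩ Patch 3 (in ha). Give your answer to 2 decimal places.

The region (Patch 1 ∩ Patch 2) ∩ Patch 3 is the polygon with vertices (6,4), (5,4), (5,6), (6,6).
By the shoelace formula its area is 2.00.

2.00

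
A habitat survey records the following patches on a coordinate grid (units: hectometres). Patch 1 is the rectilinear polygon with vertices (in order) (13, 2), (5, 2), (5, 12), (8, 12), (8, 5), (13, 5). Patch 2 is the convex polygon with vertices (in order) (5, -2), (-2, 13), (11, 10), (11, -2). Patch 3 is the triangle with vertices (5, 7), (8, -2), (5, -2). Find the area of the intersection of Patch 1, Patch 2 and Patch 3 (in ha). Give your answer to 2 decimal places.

4.17

The intersection is the polygon with vertices (5,7), (6.667,2), (5,2).
By the shoelace formula its area is 4.17.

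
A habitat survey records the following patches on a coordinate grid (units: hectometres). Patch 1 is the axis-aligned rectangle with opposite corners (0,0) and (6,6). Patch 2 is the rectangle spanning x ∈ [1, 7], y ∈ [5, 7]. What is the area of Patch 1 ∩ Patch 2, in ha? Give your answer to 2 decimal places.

5.00

|Patch 1∩Patch 2|: x∈[1,6], y∈[5,6] → 5·1 = 5.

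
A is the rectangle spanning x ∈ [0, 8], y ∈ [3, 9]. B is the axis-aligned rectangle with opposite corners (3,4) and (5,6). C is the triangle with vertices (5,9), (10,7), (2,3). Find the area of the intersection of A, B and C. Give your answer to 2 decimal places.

3.50

The intersection is the polygon with vertices (3,5), (3.5,6), (5,6), (5,4.5), (4,4), (3,4).
By the shoelace formula its area is 3.50.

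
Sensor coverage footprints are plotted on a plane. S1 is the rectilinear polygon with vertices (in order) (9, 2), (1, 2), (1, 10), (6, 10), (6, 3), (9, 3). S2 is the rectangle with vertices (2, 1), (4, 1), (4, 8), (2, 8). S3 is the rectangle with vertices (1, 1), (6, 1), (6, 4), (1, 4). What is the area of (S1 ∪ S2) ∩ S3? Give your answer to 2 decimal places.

12.00

|S1 ∪ S2| = 45.
|(S1 ∪ S2) ∩ S3| = 12.00.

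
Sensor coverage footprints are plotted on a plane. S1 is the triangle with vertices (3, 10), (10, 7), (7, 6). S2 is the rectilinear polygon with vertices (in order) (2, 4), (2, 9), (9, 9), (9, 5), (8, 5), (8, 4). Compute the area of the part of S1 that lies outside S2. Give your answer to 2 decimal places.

1.05

|S1| = 8, |S1∩S2| = 6.9524.
|S1 ∖ S2| = |S1| − |S1∩S2| = 8 − 6.9524 = 1.05.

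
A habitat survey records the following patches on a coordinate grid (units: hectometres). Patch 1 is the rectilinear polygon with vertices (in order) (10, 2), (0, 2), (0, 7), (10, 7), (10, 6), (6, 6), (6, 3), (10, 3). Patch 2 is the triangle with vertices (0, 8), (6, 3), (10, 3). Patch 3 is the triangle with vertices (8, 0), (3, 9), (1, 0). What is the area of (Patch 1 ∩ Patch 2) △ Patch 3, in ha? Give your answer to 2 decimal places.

|Patch 1 ∩ Patch 2| = 5.6.
|(Patch 1 ∩ Patch 2) ∩ Patch 3| = 4.2696.
|(Patch 1 ∩ Patch 2) △ Patch 3| = 5.6 + 31.5 − 8.5392 = 28.56.

28.56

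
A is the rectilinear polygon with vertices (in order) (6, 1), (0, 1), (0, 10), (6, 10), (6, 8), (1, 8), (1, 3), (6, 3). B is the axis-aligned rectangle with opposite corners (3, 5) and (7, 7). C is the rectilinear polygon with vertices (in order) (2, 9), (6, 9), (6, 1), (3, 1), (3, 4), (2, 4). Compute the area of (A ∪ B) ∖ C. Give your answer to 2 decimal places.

21.00

|A ∪ B| = 37.
|(A ∪ B) ∩ C| = 16.
|(A ∪ B) ∖ C| = 37 − 16 = 21.00.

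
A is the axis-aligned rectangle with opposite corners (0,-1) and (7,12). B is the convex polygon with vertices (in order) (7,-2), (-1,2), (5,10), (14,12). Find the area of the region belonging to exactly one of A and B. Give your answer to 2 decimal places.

|A| = 91, |B| = 100, |A∩B| = 54.5278.
|A △ B| = |A| + |B| − 2·|A∩B| = 91 + 100 − 109.0556 = 81.94.

81.94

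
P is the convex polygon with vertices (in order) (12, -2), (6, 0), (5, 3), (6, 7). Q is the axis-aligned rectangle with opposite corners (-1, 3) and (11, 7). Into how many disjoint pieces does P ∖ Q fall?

1

P ∖ Q is a single connected region.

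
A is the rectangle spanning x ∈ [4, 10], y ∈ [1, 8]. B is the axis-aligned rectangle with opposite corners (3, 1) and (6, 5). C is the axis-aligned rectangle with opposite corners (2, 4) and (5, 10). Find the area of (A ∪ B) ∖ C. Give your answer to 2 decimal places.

|A ∪ B| = 46.
|(A ∪ B) ∩ C| = 5.
|(A ∪ B) ∖ C| = 46 − 5 = 41.00.

41.00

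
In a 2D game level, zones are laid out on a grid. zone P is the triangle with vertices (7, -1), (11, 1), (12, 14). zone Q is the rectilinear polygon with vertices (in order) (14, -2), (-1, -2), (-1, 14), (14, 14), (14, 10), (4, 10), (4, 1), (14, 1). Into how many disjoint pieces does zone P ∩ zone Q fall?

zone P ∩ zone Q splits into 2 disjoint pieces (area 3.3333, area 2.0513).

2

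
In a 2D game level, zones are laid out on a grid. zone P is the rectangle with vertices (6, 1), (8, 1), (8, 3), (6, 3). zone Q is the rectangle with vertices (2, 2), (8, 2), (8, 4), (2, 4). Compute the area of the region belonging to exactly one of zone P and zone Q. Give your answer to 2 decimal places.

|zone P∩zone Q|: x∈[6,8], y∈[2,3] → 2·1 = 2.
|zone P △ zone Q| = |zone P| + |zone Q| − 2·|zone P∩zone Q| = 4 + 12 − 4 = 12.00.

12.00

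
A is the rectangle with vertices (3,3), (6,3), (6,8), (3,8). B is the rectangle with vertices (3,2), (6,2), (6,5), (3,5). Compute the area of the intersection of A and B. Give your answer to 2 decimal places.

|A∩B|: x∈[3,6], y∈[3,5] → 3·2 = 6.

6.00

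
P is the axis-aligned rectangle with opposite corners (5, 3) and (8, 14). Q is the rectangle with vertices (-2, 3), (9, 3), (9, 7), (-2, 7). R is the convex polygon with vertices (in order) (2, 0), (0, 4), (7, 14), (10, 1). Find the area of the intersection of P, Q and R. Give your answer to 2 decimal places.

The intersection is the polygon with vertices (5,3), (5,7), (8,7), (8,3).
By the shoelace formula its area is 12.00.

12.00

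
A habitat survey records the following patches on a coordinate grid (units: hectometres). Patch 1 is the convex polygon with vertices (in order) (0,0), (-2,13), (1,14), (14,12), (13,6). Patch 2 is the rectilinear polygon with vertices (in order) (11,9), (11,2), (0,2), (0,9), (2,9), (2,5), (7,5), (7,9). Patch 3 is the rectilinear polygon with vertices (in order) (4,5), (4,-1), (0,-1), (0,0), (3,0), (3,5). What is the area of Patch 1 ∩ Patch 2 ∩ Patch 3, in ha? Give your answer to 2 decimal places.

3.00

The intersection is the polygon with vertices (3,2), (3,5), (4,5), (4,2).
By the shoelace formula its area is 3.00.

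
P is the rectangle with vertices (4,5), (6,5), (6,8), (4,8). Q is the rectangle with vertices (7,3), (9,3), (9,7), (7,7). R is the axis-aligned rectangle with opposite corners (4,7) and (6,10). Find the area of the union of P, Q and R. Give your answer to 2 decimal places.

By inclusion–exclusion:
Individual areas: |P| = 6, |Q| = 8, |R| = 6.
|P∩Q| = 0 (no overlap).
|P∩R|: x∈[4,6], y∈[7,8] → 2·1 = 2.
|Q∩R| = 0 (no overlap).
|P∩Q∩R| = 0.
|P ∪ Q ∪ R| = 20 − 2 + 0 = 18.00.

18.00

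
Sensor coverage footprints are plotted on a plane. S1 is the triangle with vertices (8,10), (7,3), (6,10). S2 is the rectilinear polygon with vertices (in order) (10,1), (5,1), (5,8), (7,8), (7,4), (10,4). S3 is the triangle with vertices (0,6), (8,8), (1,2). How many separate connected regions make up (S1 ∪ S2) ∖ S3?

2

(S1 ∪ S2) ∖ S3 splits into 2 disjoint pieces (area 20.897, area 4.543).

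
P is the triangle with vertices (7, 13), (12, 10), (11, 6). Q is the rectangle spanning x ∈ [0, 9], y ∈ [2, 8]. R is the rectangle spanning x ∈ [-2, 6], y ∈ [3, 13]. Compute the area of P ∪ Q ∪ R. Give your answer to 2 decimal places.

By inclusion–exclusion:
Individual areas: |P| = 11.5, |Q| = 54, |R| = 80.
|P∩Q| = 0.
|P∩R| = 0.
|Q∩R|: x∈[0,6], y∈[3,8] → 6·5 = 30.
|P∩Q∩R| = 0.
|P ∪ Q ∪ R| = 145.5 − 30 + 0 = 115.50.

115.50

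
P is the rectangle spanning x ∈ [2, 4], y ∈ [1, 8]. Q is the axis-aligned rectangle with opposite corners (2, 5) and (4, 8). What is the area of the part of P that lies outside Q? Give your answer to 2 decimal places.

8.00

|P∩Q|: x∈[2,4], y∈[5,8] → 2·3 = 6.
|P| = 14.
|P ∖ Q| = |P| − |P∩Q| = 14 − 6 = 8.00.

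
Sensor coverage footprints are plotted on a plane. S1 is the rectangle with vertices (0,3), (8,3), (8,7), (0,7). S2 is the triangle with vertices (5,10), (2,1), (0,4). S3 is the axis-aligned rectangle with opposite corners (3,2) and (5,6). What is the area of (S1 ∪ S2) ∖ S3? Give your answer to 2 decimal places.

|S1 ∪ S2| = 36.25.
|(S1 ∪ S2) ∩ S3| = 6.
|(S1 ∪ S2) ∖ S3| = 36.25 − 6 = 30.25.

30.25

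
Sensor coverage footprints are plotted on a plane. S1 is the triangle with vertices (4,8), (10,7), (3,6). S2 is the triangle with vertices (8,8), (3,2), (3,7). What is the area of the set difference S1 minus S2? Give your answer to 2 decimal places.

2.29

|S1| = 6.5, |S1∩S2| = 4.2112.
|S1 ∖ S2| = |S1| − |S1∩S2| = 6.5 − 4.2112 = 2.29.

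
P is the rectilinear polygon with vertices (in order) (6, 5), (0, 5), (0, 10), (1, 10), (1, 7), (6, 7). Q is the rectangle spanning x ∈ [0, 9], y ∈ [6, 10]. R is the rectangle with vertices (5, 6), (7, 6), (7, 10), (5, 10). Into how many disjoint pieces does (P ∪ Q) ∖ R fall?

(P ∪ Q) ∖ R splits into 2 disjoint pieces (area 26, area 8).

2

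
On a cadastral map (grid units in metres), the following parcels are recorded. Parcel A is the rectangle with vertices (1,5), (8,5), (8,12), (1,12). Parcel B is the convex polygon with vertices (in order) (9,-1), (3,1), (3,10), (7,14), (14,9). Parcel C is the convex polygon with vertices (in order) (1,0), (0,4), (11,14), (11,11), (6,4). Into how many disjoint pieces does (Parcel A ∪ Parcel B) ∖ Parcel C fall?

2

(Parcel A ∪ Parcel B) ∖ Parcel C splits into 2 disjoint pieces (area 32.25, area 56.1143).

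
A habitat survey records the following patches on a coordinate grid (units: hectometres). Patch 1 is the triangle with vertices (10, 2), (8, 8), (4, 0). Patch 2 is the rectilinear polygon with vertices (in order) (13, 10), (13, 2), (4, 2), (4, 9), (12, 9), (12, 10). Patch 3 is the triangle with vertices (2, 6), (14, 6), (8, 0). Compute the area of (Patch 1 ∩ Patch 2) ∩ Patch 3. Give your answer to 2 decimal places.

13.00

The region (Patch 1 ∩ Patch 2) ∩ Patch 3 is the polygon with vertices (10,2), (6,2), (5.333,2.667), (7,6), (8.667,6).
By the shoelace formula its area is 13.00.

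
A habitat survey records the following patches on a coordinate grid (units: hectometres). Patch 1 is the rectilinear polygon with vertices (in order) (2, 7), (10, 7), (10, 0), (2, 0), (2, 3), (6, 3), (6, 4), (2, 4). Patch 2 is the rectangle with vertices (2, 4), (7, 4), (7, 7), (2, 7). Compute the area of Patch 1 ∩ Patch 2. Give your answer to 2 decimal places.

15.00

The intersection is the polygon with vertices (7,7), (7,4), (6,4), (2,4), (2,7).
By the shoelace formula its area is 15.00.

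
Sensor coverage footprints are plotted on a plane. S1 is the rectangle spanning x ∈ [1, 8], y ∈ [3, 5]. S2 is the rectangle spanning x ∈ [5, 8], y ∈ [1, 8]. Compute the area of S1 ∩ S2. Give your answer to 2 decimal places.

|S1∩S2|: x∈[5,8], y∈[3,5] → 3·2 = 6.

6.00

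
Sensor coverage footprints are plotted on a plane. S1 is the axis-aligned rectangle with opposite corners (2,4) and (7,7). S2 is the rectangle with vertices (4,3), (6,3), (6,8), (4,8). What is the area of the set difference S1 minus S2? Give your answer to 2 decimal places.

9.00

|S1∩S2|: x∈[4,6], y∈[4,7] → 2·3 = 6.
|S1| = 15.
|S1 ∖ S2| = |S1| − |S1∩S2| = 15 − 6 = 9.00.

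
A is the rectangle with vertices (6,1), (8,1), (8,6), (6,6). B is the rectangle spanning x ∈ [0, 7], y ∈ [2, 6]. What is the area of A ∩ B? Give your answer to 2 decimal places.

|A∩B|: x∈[6,7], y∈[2,6] → 1·4 = 4.

4.00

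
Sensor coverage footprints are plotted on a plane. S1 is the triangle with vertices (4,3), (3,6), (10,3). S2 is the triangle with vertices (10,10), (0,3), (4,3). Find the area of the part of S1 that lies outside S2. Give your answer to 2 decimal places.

5.89

|S1| = 9, |S1∩S2| = 3.1088.
|S1 ∖ S2| = |S1| − |S1∩S2| = 9 − 3.1088 = 5.89.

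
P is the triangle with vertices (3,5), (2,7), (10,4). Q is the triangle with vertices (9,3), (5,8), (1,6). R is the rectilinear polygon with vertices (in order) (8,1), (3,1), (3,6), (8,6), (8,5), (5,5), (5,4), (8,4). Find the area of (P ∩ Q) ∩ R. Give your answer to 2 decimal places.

3.15

The region (P ∩ Q) ∩ R is the polygon with vertices (7.333,5), (5,5), (5,4.714), (4.077,4.846), (3,5.25), (3,6), (4.667,6).
By the shoelace formula its area is 3.15.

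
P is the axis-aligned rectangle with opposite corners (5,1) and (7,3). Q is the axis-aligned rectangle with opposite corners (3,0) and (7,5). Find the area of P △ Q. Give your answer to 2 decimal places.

|P∩Q|: x∈[5,7], y∈[1,3] → 2·2 = 4.
|P △ Q| = |P| + |Q| − 2·|P∩Q| = 4 + 20 − 8 = 16.00.

16.00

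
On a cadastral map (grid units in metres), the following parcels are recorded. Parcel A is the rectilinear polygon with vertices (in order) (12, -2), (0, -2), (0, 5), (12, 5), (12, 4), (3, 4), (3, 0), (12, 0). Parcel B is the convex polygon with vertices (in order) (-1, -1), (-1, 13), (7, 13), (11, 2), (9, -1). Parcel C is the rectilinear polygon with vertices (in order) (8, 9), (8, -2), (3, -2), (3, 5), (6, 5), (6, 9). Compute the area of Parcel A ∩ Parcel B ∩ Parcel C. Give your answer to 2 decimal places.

10.00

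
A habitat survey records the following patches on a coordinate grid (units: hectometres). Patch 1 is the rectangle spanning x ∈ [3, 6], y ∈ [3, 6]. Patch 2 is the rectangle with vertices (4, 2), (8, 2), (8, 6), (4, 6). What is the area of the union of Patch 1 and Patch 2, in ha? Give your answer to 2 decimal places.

By inclusion–exclusion:
Individual areas: |Patch 1| = 9, |Patch 2| = 16.
|Patch 1∩Patch 2|: x∈[4,6], y∈[3,6] → 2·3 = 6.
|Patch 1 ∪ Patch 2| = 25 − 6 = 19.00.

19.00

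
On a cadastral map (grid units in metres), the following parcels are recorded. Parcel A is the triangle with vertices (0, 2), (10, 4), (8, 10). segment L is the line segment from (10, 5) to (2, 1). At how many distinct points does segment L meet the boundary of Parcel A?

The segment meets the boundary at (6.667,3.333), (9.714,4.857).

2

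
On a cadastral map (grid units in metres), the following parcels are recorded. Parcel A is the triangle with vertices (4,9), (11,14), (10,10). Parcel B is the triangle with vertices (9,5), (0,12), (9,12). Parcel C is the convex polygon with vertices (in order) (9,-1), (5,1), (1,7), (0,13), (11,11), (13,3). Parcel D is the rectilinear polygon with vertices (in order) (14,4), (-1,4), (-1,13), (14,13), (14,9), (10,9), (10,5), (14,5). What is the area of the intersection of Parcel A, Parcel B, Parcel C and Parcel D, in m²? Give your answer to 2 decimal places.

The intersection is the polygon with vertices (4,9), (7.652,11.609), (9,11.364), (9,9.833).
By the shoelace formula its area is 6.03.

6.03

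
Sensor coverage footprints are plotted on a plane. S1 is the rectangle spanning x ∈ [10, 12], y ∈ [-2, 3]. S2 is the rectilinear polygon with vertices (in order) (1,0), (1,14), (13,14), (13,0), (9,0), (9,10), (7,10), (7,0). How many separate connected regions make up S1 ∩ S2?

S1 ∩ S2 is a single connected region.

1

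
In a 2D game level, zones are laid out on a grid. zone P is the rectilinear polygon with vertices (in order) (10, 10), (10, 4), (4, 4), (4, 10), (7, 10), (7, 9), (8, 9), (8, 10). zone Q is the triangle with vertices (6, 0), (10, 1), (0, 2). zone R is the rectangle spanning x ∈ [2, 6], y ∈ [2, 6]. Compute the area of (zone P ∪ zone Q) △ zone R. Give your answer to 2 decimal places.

50.00

|zone P ∪ zone Q| = 42.
|(zone P ∪ zone Q) ∩ zone R| = 4.
|(zone P ∪ zone Q) △ zone R| = 42 + 16 − 8 = 50.00.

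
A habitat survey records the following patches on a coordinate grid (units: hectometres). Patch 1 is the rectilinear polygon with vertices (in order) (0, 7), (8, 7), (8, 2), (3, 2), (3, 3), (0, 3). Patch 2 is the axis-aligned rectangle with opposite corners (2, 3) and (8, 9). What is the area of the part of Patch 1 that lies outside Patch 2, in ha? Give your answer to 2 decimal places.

|Patch 1| = 37, |Patch 1∩Patch 2| = 24.
|Patch 1 ∖ Patch 2| = |Patch 1| − |Patch 1∩Patch 2| = 37 − 24 = 13.00.

13.00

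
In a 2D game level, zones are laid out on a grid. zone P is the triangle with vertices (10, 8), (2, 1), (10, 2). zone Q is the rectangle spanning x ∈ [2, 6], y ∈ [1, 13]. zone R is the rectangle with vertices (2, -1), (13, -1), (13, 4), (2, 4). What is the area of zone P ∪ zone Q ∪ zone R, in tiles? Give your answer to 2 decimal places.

By inclusion–exclusion:
Individual areas: |zone P| = 24, |zone Q| = 48, |zone R| = 55.
|zone P∩zone Q| = 6.
|zone P∩zone R| = 14.8571.
|zone Q∩zone R|: x∈[2,6], y∈[1,4] → 4·3 = 12.
|zone P∩zone Q∩zone R| = 5.8571.
|zone P ∪ zone Q ∪ zone R| = 127 − 32.8571 + 5.8571 = 100.00.

100.00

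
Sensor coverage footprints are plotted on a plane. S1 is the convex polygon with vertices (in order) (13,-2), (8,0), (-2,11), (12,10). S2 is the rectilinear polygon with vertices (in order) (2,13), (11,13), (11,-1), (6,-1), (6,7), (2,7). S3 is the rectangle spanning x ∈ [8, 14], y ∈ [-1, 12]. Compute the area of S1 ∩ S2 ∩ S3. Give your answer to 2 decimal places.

The intersection is the polygon with vertices (11,10.071), (11,-1), (10.5,-1), (8,0), (8,10.286).
By the shoelace formula its area is 32.29.

32.29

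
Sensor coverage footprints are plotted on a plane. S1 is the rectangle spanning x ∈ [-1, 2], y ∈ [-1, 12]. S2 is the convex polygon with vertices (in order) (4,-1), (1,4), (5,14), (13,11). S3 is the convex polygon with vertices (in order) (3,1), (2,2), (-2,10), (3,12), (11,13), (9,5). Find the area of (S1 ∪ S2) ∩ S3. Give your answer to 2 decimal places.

|S1 ∪ S2| = 123.4167.
|(S1 ∪ S2) ∩ S3| = 84.47.

84.47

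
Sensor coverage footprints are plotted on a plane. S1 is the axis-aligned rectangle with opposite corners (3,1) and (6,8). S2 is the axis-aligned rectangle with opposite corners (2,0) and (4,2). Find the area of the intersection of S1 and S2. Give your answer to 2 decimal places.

|S1∩S2|: x∈[3,4], y∈[1,2] → 1·1 = 1.

1.00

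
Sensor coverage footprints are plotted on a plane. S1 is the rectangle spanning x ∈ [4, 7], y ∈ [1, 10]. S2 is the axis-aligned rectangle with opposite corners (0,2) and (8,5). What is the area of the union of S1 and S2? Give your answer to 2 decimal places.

By inclusion–exclusion:
Individual areas: |S1| = 27, |S2| = 24.
|S1∩S2|: x∈[4,7], y∈[2,5] → 3·3 = 9.
|S1 ∪ S2| = 51 − 9 = 42.00.

42.00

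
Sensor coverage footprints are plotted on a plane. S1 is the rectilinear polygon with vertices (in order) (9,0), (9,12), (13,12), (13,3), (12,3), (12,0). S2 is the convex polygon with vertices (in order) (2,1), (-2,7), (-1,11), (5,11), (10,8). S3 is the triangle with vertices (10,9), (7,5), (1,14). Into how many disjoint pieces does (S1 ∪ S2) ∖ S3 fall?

(S1 ∪ S2) ∖ S3 splits into 2 disjoint pieces (area 44.3756, area 53.0921).

2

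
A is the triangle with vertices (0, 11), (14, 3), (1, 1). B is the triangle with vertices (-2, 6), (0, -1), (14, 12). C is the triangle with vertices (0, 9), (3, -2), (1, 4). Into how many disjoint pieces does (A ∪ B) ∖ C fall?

(A ∪ B) ∖ C splits into 2 disjoint pieces (area 77.8724, area 16.425).

2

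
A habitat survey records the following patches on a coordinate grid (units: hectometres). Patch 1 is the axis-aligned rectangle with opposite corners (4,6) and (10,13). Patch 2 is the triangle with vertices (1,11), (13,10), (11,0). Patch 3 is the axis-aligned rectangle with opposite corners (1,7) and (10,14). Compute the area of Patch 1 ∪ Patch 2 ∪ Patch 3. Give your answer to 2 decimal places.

By inclusion–exclusion:
Individual areas: |Patch 1| = 42, |Patch 2| = 61, |Patch 3| = 63.
|Patch 1∩Patch 2| = 25.6864.
|Patch 1∩Patch 3|: x∈[4,10], y∈[7,13] → 6·6 = 36.
|Patch 2∩Patch 3| = 25.3523.
|Patch 1∩Patch 2∩Patch 3| = 20.7773.
|Patch 1 ∪ Patch 2 ∪ Patch 3| = 166 − 87.0386 + 20.7773 = 99.74.

99.74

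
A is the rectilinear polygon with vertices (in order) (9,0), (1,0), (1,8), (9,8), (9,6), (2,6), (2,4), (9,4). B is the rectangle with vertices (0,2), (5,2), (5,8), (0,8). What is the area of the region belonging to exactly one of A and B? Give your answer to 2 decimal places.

|A| = 50, |B| = 30, |A∩B| = 18.
|A △ B| = |A| + |B| − 2·|A∩B| = 50 + 30 − 36 = 44.00.

44.00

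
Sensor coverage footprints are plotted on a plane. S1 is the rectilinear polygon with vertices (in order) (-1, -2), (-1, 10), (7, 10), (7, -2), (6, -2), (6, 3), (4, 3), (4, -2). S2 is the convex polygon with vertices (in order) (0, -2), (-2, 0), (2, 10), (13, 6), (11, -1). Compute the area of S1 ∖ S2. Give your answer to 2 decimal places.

|S1| = 86, |S1∩S2| = 68.3864.
|S1 ∖ S2| = |S1| − |S1∩S2| = 86 − 68.3864 = 17.61.

17.61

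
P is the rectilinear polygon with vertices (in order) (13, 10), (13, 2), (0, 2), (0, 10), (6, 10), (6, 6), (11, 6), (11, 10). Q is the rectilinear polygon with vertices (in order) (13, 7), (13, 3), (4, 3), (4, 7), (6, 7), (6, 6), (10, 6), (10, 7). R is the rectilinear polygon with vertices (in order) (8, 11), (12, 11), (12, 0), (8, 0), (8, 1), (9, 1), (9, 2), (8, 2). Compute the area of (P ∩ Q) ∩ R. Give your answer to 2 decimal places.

The region (P ∩ Q) ∩ R is the polygon with vertices (8,3), (8,6), (10,6), (11,6), (11,7), (12,7), (12,3).
By the shoelace formula its area is 13.00.

13.00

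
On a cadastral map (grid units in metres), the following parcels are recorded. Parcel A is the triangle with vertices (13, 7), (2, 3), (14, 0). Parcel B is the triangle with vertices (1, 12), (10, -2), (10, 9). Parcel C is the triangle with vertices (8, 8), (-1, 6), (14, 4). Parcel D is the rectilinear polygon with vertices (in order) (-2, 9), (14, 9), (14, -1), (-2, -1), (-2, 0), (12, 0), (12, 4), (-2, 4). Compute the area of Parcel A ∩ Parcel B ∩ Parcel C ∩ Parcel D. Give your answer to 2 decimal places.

1.90

The intersection is the polygon with vertices (7.232,4.902), (10,5.909), (10,4.533).
By the shoelace formula its area is 1.90.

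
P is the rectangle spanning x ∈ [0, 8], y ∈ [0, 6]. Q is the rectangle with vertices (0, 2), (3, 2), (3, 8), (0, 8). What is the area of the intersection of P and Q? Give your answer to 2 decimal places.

12.00

|P∩Q|: x∈[0,3], y∈[2,6] → 3·4 = 12.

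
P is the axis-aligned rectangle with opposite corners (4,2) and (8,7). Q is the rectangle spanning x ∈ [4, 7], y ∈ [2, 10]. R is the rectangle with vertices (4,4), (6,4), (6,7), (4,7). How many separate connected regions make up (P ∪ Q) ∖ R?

1

(P ∪ Q) ∖ R is a single connected region.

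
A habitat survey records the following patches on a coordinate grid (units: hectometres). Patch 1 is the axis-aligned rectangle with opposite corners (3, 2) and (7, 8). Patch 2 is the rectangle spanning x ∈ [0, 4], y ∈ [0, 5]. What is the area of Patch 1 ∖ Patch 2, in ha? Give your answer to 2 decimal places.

21.00

|Patch 1∩Patch 2|: x∈[3,4], y∈[2,5] → 1·3 = 3.
|Patch 1| = 24.
|Patch 1 ∖ Patch 2| = |Patch 1| − |Patch 1∩Patch 2| = 24 − 3 = 21.00.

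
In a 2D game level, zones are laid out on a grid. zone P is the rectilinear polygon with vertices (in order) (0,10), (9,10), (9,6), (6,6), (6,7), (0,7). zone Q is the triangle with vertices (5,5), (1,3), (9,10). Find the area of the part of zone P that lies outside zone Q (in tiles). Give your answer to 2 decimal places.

28.23

|zone P| = 30, |zone P∩zone Q| = 1.7679.
|zone P ∖ zone Q| = |zone P| − |zone P∩zone Q| = 30 − 1.7679 = 28.23.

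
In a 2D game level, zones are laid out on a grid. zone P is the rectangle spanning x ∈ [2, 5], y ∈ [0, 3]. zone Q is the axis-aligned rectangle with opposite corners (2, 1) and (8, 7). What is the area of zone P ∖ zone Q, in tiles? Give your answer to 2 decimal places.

3.00

|zone P∩zone Q|: x∈[2,5], y∈[1,3] → 3·2 = 6.
|zone P| = 9.
|zone P ∖ zone Q| = |zone P| − |zone P∩zone Q| = 9 − 6 = 3.00.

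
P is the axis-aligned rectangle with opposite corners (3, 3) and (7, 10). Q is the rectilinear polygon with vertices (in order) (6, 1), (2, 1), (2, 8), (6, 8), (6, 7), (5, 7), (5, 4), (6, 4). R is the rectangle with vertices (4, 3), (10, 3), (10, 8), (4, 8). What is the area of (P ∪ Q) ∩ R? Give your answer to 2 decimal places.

15.00

The region (P ∪ Q) ∩ R is the polygon with vertices (7,3), (6,3), (4,3), (4,8), (7,8).
By the shoelace formula its area is 15.00.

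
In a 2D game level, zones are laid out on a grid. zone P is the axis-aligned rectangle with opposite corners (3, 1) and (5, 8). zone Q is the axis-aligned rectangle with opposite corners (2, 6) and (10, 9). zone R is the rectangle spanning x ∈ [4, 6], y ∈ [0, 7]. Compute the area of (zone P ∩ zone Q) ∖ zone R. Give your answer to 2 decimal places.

|zone P ∩ zone Q| = 4.
|(zone P ∩ zone Q) ∩ zone R| = 1.
|(zone P ∩ zone Q) ∖ zone R| = 4 − 1 = 3.00.

3.00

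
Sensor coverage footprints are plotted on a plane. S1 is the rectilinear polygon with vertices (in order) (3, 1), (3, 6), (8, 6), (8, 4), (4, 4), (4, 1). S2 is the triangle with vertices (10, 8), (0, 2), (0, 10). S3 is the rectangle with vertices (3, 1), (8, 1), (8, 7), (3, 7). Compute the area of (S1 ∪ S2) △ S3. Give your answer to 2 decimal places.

|S1 ∪ S2| = 48.9667.
|(S1 ∪ S2) ∩ S3| = 17.4667.
|(S1 ∪ S2) △ S3| = 48.9667 + 30 − 34.9333 = 44.03.

44.03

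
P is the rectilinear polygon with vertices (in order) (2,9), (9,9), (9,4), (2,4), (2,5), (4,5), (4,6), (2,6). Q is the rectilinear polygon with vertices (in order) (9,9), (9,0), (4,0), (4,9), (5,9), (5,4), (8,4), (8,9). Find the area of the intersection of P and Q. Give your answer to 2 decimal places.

10.00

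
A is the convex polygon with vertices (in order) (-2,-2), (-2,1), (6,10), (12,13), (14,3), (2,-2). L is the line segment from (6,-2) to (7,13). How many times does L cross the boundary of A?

The segment meets the boundary at (6.828,10.414), (6.114,-0.286).

2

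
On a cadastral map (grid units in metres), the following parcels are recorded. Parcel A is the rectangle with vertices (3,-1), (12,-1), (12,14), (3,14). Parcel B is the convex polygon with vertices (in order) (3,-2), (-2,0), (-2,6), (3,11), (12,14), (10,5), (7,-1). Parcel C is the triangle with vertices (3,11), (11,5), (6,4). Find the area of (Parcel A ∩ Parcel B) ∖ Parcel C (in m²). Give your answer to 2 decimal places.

72.93

|Parcel A ∩ Parcel B| = 91.5.
|(Parcel A ∩ Parcel B) ∩ Parcel C| = 18.5675.
|(Parcel A ∩ Parcel B) ∖ Parcel C| = 91.5 − 18.5675 = 72.93.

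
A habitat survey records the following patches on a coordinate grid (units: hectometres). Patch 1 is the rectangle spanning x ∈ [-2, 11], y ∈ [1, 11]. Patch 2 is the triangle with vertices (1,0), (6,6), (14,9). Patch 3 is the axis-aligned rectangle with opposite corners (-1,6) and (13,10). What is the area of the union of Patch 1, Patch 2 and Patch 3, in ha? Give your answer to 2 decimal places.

138.46

By inclusion–exclusion:
Individual areas: |Patch 1| = 130, |Patch 2| = 16.5, |Patch 3| = 56.
|Patch 1∩Patch 2| = 14.7666.
|Patch 1∩Patch 3|: x∈[-1,11], y∈[6,10] → 12·4 = 48.
|Patch 2∩Patch 3| = 5.3413.
|Patch 1∩Patch 2∩Patch 3| = 4.0721.
|Patch 1 ∪ Patch 2 ∪ Patch 3| = 202.5 − 68.1079 + 4.0721 = 138.46.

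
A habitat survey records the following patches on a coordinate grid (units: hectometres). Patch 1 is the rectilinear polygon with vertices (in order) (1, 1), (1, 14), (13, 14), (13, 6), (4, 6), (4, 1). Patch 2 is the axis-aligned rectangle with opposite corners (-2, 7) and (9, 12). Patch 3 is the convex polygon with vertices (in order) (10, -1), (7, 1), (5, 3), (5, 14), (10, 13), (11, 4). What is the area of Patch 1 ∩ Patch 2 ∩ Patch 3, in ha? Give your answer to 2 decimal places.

20.00

The intersection is the polygon with vertices (9,12), (9,7), (5,7), (5,12).
By the shoelace formula its area is 20.00.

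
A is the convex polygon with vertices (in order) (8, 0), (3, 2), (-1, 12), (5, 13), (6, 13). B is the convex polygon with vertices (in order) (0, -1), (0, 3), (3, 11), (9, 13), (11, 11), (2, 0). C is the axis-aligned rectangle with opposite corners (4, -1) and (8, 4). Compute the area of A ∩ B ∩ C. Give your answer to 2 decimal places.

0.99

The intersection is the polygon with vertices (4,2.444), (4,4), (5.273,4).
By the shoelace formula its area is 0.99.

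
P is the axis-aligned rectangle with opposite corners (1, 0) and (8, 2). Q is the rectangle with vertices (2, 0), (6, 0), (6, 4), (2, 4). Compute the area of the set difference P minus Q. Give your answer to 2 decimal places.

|P∩Q|: x∈[2,6], y∈[0,2] → 4·2 = 8.
|P| = 14.
|P ∖ Q| = |P| − |P∩Q| = 14 − 8 = 6.00.

6.00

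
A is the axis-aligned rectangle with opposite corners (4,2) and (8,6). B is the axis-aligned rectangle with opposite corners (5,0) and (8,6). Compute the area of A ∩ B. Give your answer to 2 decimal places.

|A∩B|: x∈[5,8], y∈[2,6] → 3·4 = 12.

12.00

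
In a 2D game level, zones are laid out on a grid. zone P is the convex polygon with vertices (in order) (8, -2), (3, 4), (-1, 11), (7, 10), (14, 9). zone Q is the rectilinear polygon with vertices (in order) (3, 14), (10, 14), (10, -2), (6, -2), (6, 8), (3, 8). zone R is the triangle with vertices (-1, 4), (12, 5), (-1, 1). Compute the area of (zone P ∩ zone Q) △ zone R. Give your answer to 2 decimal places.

60.41

|zone P ∩ zone Q| = 48.2905.
|(zone P ∩ zone Q) ∩ zone R| = 3.6923.
|(zone P ∩ zone Q) △ zone R| = 48.2905 + 19.5 − 7.3846 = 60.41.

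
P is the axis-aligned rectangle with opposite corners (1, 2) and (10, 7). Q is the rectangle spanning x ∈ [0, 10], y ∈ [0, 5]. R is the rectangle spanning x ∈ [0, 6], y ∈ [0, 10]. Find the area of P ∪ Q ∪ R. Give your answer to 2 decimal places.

88.00

By inclusion–exclusion:
Individual areas: |P| = 45, |Q| = 50, |R| = 60.
|P∩Q|: x∈[1,10], y∈[2,5] → 9·3 = 27.
|P∩R|: x∈[1,6], y∈[2,7] → 5·5 = 25.
|Q∩R|: x∈[0,6], y∈[0,5] → 6·5 = 30.
|P∩Q∩R| = 15.
|P ∪ Q ∪ R| = 155 − 82 + 15 = 88.00.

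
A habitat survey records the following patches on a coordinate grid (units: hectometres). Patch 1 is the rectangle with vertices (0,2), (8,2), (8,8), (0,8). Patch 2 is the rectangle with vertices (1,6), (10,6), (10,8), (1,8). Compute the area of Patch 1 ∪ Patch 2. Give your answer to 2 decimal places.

By inclusion–exclusion:
Individual areas: |Patch 1| = 48, |Patch 2| = 18.
|Patch 1∩Patch 2|: x∈[1,8], y∈[6,8] → 7·2 = 14.
|Patch 1 ∪ Patch 2| = 66 − 14 = 52.00.

52.00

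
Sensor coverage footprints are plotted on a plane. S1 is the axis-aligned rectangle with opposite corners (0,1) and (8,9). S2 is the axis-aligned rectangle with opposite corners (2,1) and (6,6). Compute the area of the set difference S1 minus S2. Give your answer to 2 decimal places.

|S1∩S2|: x∈[2,6], y∈[1,6] → 4·5 = 20.
|S1| = 64.
|S1 ∖ S2| = |S1| − |S1∩S2| = 64 − 20 = 44.00.

44.00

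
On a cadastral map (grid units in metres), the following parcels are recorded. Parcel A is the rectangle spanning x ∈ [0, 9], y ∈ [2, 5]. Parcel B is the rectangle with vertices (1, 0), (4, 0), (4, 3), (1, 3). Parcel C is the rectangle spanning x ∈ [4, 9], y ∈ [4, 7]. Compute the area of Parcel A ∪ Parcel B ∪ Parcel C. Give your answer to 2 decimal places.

By inclusion–exclusion:
Individual areas: |Parcel A| = 27, |Parcel B| = 9, |Parcel C| = 15.
|Parcel A∩Parcel B|: x∈[1,4], y∈[2,3] → 3·1 = 3.
|Parcel A∩Parcel C|: x∈[4,9], y∈[4,5] → 5·1 = 5.
|Parcel B∩Parcel C| = 0 (no overlap).
|Parcel A∩Parcel B∩Parcel C| = 0.
|Parcel A ∪ Parcel B ∪ Parcel C| = 51 − 8 + 0 = 43.00.

43.00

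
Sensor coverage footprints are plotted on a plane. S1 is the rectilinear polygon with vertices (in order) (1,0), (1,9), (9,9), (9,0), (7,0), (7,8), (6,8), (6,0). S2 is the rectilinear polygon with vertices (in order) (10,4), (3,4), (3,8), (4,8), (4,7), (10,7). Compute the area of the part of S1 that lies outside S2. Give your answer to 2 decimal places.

48.00

|S1| = 64, |S1∩S2| = 16.
|S1 ∖ S2| = |S1| − |S1∩S2| = 64 − 16 = 48.00.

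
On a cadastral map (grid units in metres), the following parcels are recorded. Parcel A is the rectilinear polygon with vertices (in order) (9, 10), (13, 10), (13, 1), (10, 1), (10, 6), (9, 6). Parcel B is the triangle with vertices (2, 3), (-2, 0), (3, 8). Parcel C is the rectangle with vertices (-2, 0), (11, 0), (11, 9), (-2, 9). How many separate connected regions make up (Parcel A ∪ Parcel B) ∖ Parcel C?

1

(Parcel A ∪ Parcel B) ∖ Parcel C is a single connected region.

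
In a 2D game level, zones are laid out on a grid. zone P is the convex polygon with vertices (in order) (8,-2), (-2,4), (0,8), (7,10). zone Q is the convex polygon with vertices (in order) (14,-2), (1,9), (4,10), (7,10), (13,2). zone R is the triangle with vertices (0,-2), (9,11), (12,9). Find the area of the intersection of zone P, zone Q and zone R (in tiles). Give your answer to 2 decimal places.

4.83

The intersection is the polygon with vertices (7.432,4.813), (6.72,4.16), (5.172,5.47), (7.141,8.314).
By the shoelace formula its area is 4.83.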